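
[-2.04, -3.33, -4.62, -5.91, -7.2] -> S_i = -2.04 + -1.29*i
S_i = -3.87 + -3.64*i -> [-3.87, -7.51, -11.15, -14.79, -18.43]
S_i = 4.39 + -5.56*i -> [4.39, -1.17, -6.73, -12.29, -17.85]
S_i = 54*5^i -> [54, 270, 1350, 6750, 33750]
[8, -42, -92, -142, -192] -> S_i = 8 + -50*i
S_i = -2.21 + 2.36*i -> [-2.21, 0.15, 2.51, 4.87, 7.23]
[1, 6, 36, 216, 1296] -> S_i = 1*6^i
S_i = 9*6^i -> [9, 54, 324, 1944, 11664]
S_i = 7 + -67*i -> [7, -60, -127, -194, -261]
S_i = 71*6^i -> [71, 426, 2556, 15336, 92016]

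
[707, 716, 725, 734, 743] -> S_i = 707 + 9*i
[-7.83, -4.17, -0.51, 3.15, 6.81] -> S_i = -7.83 + 3.66*i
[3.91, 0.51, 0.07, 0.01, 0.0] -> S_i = 3.91*0.13^i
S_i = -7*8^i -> [-7, -56, -448, -3584, -28672]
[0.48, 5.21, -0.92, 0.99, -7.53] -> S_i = Random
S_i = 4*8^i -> [4, 32, 256, 2048, 16384]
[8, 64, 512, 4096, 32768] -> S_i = 8*8^i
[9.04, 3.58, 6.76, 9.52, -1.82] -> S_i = Random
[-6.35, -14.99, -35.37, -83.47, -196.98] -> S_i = -6.35*2.36^i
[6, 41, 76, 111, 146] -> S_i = 6 + 35*i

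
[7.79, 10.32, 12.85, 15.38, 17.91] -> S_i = 7.79 + 2.53*i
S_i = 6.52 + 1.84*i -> [6.52, 8.36, 10.2, 12.04, 13.88]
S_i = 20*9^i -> [20, 180, 1620, 14580, 131220]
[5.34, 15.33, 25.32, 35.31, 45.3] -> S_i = 5.34 + 9.99*i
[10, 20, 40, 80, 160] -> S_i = 10*2^i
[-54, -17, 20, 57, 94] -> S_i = -54 + 37*i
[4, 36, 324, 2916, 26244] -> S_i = 4*9^i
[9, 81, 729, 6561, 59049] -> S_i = 9*9^i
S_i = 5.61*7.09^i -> [5.61, 39.77, 282.0, 1999.41, 14175.81]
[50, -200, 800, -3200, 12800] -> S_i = 50*-4^i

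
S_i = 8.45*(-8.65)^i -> [8.45, -73.09, 632.25, -5468.96, 47306.53]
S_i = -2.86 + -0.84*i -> [-2.86, -3.7, -4.54, -5.38, -6.22]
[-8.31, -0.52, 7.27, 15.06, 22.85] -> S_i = -8.31 + 7.79*i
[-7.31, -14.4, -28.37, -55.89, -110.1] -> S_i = -7.31*1.97^i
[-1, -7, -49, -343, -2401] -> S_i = -1*7^i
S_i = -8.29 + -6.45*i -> [-8.29, -14.74, -21.19, -27.64, -34.09]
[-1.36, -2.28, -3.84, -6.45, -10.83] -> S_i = -1.36*1.68^i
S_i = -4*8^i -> [-4, -32, -256, -2048, -16384]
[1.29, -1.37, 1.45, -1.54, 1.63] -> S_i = 1.29*(-1.06)^i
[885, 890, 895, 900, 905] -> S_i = 885 + 5*i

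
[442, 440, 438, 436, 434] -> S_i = 442 + -2*i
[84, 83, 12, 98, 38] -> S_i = Random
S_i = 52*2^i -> [52, 104, 208, 416, 832]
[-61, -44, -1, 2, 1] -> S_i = Random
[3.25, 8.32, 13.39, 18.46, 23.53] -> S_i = 3.25 + 5.07*i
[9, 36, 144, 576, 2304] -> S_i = 9*4^i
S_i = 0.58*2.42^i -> [0.58, 1.4, 3.4, 8.22, 19.89]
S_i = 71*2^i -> [71, 142, 284, 568, 1136]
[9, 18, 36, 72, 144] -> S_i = 9*2^i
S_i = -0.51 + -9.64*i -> [-0.51, -10.15, -19.79, -29.43, -39.07]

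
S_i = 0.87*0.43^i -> [0.87, 0.37, 0.16, 0.07, 0.03]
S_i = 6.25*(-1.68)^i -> [6.25, -10.5, 17.64, -29.64, 49.79]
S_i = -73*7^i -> [-73, -511, -3577, -25039, -175273]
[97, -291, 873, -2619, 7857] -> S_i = 97*-3^i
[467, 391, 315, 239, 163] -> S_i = 467 + -76*i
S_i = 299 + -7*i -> [299, 292, 285, 278, 271]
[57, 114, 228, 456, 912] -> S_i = 57*2^i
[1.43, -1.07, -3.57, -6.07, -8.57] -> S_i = 1.43 + -2.50*i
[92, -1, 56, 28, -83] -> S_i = Random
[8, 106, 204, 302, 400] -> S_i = 8 + 98*i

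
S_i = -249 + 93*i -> [-249, -156, -63, 30, 123]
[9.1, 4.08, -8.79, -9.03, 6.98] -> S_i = Random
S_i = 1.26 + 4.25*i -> [1.26, 5.51, 9.76, 14.01, 18.26]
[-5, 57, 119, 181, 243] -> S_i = -5 + 62*i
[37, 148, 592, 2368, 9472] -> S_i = 37*4^i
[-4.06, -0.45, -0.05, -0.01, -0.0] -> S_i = -4.06*0.11^i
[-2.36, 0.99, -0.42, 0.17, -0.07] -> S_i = -2.36*(-0.42)^i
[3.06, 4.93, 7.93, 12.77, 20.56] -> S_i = 3.06*1.61^i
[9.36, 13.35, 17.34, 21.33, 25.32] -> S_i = 9.36 + 3.99*i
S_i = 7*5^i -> [7, 35, 175, 875, 4375]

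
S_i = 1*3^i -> [1, 3, 9, 27, 81]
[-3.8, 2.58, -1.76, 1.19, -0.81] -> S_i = -3.80*(-0.68)^i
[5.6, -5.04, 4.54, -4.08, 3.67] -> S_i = 5.60*(-0.90)^i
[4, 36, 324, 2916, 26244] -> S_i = 4*9^i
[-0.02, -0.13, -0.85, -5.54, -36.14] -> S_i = -0.02*6.52^i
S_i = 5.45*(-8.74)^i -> [5.45, -47.63, 416.31, -3638.57, 31801.11]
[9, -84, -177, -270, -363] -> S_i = 9 + -93*i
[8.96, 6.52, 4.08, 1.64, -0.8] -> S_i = 8.96 + -2.44*i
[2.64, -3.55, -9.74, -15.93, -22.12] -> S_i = 2.64 + -6.19*i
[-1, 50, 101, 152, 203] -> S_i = -1 + 51*i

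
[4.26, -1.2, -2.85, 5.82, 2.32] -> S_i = Random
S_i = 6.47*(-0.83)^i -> [6.47, -5.37, 4.46, -3.7, 3.07]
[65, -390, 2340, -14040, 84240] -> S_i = 65*-6^i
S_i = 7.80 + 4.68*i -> [7.8, 12.48, 17.16, 21.84, 26.52]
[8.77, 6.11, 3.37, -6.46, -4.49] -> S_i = Random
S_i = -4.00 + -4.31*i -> [-4.0, -8.31, -12.62, -16.93, -21.24]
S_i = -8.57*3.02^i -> [-8.57, -25.88, -78.16, -236.05, -712.87]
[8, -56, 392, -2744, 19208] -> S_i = 8*-7^i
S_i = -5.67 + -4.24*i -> [-5.67, -9.91, -14.15, -18.39, -22.63]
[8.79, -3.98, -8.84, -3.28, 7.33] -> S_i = Random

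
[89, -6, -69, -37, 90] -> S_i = Random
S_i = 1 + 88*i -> [1, 89, 177, 265, 353]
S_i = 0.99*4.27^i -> [0.99, 4.23, 18.05, 77.08, 329.11]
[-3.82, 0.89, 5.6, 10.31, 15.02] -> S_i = -3.82 + 4.71*i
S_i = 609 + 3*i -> [609, 612, 615, 618, 621]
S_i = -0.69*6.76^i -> [-0.69, -4.66, -31.53, -213.15, -1440.91]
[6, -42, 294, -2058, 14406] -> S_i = 6*-7^i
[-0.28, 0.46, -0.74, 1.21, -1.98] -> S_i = -0.28*(-1.63)^i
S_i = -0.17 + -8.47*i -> [-0.17, -8.64, -17.11, -25.58, -34.05]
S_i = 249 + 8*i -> [249, 257, 265, 273, 281]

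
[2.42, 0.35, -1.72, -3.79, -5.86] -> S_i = 2.42 + -2.07*i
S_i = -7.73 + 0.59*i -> [-7.73, -7.14, -6.55, -5.96, -5.37]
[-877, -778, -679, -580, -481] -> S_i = -877 + 99*i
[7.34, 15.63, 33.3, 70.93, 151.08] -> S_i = 7.34*2.13^i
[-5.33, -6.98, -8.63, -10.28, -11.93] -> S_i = -5.33 + -1.65*i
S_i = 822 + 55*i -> [822, 877, 932, 987, 1042]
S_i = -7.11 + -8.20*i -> [-7.11, -15.31, -23.51, -31.71, -39.91]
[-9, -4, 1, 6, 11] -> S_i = -9 + 5*i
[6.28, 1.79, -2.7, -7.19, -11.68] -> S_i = 6.28 + -4.49*i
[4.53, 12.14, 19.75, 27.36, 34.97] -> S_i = 4.53 + 7.61*i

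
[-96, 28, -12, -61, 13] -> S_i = Random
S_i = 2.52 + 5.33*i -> [2.52, 7.85, 13.18, 18.51, 23.84]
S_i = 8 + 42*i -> [8, 50, 92, 134, 176]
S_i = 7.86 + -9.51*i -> [7.86, -1.65, -11.16, -20.67, -30.18]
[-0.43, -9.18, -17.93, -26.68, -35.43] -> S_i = -0.43 + -8.75*i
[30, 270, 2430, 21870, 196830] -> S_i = 30*9^i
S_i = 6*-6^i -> [6, -36, 216, -1296, 7776]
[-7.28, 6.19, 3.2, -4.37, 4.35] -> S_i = Random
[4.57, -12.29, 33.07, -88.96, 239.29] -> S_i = 4.57*(-2.69)^i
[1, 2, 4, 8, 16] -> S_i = 1*2^i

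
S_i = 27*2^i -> [27, 54, 108, 216, 432]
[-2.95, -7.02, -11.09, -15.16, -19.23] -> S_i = -2.95 + -4.07*i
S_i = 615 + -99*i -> [615, 516, 417, 318, 219]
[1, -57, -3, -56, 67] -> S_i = Random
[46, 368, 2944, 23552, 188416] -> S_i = 46*8^i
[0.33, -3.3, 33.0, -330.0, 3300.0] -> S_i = 0.33*(-10.00)^i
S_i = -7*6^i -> [-7, -42, -252, -1512, -9072]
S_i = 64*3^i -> [64, 192, 576, 1728, 5184]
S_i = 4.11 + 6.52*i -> [4.11, 10.63, 17.15, 23.67, 30.19]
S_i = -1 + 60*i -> [-1, 59, 119, 179, 239]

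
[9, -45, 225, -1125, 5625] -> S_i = 9*-5^i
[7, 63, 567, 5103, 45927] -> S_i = 7*9^i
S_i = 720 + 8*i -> [720, 728, 736, 744, 752]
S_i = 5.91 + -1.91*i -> [5.91, 4.0, 2.09, 0.18, -1.73]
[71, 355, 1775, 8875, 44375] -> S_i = 71*5^i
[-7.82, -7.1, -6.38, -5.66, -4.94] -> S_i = -7.82 + 0.72*i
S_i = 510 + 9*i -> [510, 519, 528, 537, 546]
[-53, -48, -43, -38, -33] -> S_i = -53 + 5*i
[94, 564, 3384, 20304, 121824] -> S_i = 94*6^i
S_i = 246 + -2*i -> [246, 244, 242, 240, 238]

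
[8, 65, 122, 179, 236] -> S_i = 8 + 57*i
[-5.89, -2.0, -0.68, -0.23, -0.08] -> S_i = -5.89*0.34^i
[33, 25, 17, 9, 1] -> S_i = 33 + -8*i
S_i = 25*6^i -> [25, 150, 900, 5400, 32400]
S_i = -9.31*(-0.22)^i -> [-9.31, 2.05, -0.45, 0.1, -0.02]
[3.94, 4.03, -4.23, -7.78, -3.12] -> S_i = Random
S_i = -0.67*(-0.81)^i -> [-0.67, 0.54, -0.44, 0.36, -0.29]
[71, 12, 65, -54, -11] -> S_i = Random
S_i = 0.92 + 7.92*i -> [0.92, 8.84, 16.76, 24.68, 32.6]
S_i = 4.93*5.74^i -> [4.93, 28.3, 162.43, 932.36, 5351.73]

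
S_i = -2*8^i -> [-2, -16, -128, -1024, -8192]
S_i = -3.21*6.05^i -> [-3.21, -19.42, -117.49, -710.84, -4300.58]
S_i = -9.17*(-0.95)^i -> [-9.17, 8.71, -8.28, 7.86, -7.47]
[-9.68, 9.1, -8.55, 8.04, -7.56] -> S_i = -9.68*(-0.94)^i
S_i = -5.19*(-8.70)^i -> [-5.19, 45.15, -392.83, 3417.63, -29733.39]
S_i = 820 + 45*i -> [820, 865, 910, 955, 1000]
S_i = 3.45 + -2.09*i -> [3.45, 1.36, -0.73, -2.82, -4.91]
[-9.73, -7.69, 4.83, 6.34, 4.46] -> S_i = Random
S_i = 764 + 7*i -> [764, 771, 778, 785, 792]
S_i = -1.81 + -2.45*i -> [-1.81, -4.26, -6.71, -9.16, -11.61]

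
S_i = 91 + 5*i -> [91, 96, 101, 106, 111]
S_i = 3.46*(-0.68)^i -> [3.46, -2.35, 1.6, -1.09, 0.74]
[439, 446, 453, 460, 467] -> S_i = 439 + 7*i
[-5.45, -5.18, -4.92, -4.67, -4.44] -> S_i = -5.45*0.95^i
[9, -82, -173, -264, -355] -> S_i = 9 + -91*i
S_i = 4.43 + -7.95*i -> [4.43, -3.52, -11.47, -19.42, -27.37]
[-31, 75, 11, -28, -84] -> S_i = Random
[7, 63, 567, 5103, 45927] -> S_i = 7*9^i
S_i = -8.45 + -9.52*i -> [-8.45, -17.97, -27.49, -37.01, -46.53]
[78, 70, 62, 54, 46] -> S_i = 78 + -8*i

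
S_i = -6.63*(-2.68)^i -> [-6.63, 17.77, -47.62, 127.62, -342.02]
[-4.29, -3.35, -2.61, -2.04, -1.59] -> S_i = -4.29*0.78^i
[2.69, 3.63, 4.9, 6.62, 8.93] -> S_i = 2.69*1.35^i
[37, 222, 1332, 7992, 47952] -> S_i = 37*6^i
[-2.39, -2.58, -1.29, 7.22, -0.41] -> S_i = Random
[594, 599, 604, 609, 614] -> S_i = 594 + 5*i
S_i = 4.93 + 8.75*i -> [4.93, 13.68, 22.43, 31.18, 39.93]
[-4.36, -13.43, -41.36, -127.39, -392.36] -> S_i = -4.36*3.08^i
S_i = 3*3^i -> [3, 9, 27, 81, 243]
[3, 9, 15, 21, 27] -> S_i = 3 + 6*i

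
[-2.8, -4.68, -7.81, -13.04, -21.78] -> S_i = -2.80*1.67^i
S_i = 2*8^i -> [2, 16, 128, 1024, 8192]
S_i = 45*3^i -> [45, 135, 405, 1215, 3645]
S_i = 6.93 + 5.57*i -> [6.93, 12.5, 18.07, 23.64, 29.21]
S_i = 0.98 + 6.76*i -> [0.98, 7.74, 14.5, 21.26, 28.02]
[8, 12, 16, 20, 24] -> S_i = 8 + 4*i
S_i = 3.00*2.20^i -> [3.0, 6.6, 14.52, 31.94, 70.28]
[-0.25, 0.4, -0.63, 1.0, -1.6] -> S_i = -0.25*(-1.59)^i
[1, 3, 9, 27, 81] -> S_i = 1*3^i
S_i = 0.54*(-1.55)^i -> [0.54, -0.84, 1.3, -2.01, 3.12]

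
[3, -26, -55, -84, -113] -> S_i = 3 + -29*i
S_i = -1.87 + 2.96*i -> [-1.87, 1.09, 4.05, 7.01, 9.97]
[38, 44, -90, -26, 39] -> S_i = Random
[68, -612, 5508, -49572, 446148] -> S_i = 68*-9^i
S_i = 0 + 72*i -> [0, 72, 144, 216, 288]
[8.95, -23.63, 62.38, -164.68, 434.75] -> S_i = 8.95*(-2.64)^i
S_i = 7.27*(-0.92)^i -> [7.27, -6.69, 6.15, -5.66, 5.21]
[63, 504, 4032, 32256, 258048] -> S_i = 63*8^i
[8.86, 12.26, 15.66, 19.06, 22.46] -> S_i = 8.86 + 3.40*i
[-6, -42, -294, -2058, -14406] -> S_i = -6*7^i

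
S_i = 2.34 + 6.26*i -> [2.34, 8.6, 14.86, 21.12, 27.38]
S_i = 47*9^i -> [47, 423, 3807, 34263, 308367]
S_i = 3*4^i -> [3, 12, 48, 192, 768]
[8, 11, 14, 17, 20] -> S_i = 8 + 3*i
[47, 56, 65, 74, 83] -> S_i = 47 + 9*i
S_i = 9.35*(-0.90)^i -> [9.35, -8.41, 7.57, -6.82, 6.13]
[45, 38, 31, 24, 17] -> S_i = 45 + -7*i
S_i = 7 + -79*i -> [7, -72, -151, -230, -309]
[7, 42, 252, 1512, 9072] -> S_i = 7*6^i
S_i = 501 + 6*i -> [501, 507, 513, 519, 525]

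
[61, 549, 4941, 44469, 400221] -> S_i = 61*9^i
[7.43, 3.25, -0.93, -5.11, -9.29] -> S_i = 7.43 + -4.18*i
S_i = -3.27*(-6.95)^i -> [-3.27, 22.73, -157.95, 1097.75, -7629.34]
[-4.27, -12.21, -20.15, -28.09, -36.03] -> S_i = -4.27 + -7.94*i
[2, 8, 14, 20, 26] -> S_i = 2 + 6*i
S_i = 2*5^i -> [2, 10, 50, 250, 1250]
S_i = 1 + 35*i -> [1, 36, 71, 106, 141]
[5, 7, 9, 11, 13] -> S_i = 5 + 2*i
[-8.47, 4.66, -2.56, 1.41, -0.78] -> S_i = -8.47*(-0.55)^i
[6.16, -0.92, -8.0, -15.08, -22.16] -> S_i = 6.16 + -7.08*i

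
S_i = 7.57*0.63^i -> [7.57, 4.77, 3.0, 1.89, 1.19]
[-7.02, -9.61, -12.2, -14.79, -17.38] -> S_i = -7.02 + -2.59*i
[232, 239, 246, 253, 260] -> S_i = 232 + 7*i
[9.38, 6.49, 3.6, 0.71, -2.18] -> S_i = 9.38 + -2.89*i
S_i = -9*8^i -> [-9, -72, -576, -4608, -36864]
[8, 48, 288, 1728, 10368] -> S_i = 8*6^i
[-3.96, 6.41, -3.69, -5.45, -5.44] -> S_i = Random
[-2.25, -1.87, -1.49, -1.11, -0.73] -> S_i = -2.25 + 0.38*i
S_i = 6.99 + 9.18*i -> [6.99, 16.17, 25.35, 34.53, 43.71]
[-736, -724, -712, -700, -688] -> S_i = -736 + 12*i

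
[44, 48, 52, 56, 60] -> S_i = 44 + 4*i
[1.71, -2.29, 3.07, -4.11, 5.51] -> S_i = 1.71*(-1.34)^i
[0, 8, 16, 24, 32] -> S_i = 0 + 8*i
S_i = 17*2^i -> [17, 34, 68, 136, 272]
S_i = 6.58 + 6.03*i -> [6.58, 12.61, 18.64, 24.67, 30.7]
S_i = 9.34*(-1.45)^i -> [9.34, -13.54, 19.64, -28.47, 41.29]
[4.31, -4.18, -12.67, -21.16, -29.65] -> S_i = 4.31 + -8.49*i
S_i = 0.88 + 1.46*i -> [0.88, 2.34, 3.8, 5.26, 6.72]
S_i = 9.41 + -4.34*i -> [9.41, 5.07, 0.73, -3.61, -7.95]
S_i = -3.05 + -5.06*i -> [-3.05, -8.11, -13.17, -18.23, -23.29]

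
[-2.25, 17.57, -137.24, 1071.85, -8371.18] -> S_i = -2.25*(-7.81)^i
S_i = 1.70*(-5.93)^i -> [1.7, -10.08, 59.78, -354.5, 2102.17]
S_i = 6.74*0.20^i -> [6.74, 1.35, 0.27, 0.05, 0.01]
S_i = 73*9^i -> [73, 657, 5913, 53217, 478953]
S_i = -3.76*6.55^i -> [-3.76, -24.63, -161.31, -1056.6, -6920.75]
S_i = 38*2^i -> [38, 76, 152, 304, 608]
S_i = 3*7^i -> [3, 21, 147, 1029, 7203]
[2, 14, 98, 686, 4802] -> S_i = 2*7^i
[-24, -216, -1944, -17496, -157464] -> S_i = -24*9^i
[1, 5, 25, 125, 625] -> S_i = 1*5^i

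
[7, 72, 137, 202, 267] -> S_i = 7 + 65*i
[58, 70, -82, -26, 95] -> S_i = Random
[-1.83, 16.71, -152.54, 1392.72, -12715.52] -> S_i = -1.83*(-9.13)^i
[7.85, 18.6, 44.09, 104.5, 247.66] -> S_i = 7.85*2.37^i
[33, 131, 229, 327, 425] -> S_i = 33 + 98*i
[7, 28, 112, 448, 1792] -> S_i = 7*4^i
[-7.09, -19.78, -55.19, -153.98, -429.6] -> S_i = -7.09*2.79^i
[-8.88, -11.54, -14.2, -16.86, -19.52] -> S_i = -8.88 + -2.66*i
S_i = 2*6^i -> [2, 12, 72, 432, 2592]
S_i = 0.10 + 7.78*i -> [0.1, 7.88, 15.66, 23.44, 31.22]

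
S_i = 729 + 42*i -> [729, 771, 813, 855, 897]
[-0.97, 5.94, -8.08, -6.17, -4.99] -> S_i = Random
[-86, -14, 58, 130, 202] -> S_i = -86 + 72*i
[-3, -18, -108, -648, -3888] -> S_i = -3*6^i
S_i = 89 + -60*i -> [89, 29, -31, -91, -151]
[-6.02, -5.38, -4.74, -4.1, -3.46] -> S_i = -6.02 + 0.64*i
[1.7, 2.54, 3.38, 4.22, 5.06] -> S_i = 1.70 + 0.84*i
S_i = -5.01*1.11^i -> [-5.01, -5.56, -6.17, -6.85, -7.61]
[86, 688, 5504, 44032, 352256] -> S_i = 86*8^i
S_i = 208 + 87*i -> [208, 295, 382, 469, 556]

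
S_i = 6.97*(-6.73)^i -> [6.97, -46.91, 315.69, -2124.6, 14298.58]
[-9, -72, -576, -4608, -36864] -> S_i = -9*8^i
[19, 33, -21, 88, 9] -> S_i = Random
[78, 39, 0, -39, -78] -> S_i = 78 + -39*i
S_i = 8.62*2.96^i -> [8.62, 25.52, 75.52, 223.55, 661.72]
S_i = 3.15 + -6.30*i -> [3.15, -3.15, -9.45, -15.75, -22.05]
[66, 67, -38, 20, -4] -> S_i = Random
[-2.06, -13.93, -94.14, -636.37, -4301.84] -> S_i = -2.06*6.76^i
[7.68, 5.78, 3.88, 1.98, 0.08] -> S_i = 7.68 + -1.90*i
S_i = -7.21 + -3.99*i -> [-7.21, -11.2, -15.19, -19.18, -23.17]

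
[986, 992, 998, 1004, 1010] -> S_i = 986 + 6*i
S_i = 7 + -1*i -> [7, 6, 5, 4, 3]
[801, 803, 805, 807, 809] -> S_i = 801 + 2*i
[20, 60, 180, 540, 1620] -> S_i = 20*3^i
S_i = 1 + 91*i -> [1, 92, 183, 274, 365]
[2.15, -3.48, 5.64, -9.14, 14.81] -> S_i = 2.15*(-1.62)^i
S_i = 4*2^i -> [4, 8, 16, 32, 64]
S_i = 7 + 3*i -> [7, 10, 13, 16, 19]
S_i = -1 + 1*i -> [-1, 0, 1, 2, 3]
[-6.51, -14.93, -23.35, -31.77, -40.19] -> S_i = -6.51 + -8.42*i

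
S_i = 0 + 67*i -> [0, 67, 134, 201, 268]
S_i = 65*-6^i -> [65, -390, 2340, -14040, 84240]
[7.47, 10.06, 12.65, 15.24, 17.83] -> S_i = 7.47 + 2.59*i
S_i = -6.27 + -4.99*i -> [-6.27, -11.26, -16.25, -21.24, -26.23]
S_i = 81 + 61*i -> [81, 142, 203, 264, 325]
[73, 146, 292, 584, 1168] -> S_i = 73*2^i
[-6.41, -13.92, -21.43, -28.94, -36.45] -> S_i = -6.41 + -7.51*i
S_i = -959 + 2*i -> [-959, -957, -955, -953, -951]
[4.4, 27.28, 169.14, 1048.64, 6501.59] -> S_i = 4.40*6.20^i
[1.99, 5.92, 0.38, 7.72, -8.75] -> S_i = Random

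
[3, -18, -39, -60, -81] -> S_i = 3 + -21*i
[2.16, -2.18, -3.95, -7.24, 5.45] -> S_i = Random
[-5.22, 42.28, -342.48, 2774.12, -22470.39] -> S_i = -5.22*(-8.10)^i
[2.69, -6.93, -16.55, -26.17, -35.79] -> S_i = 2.69 + -9.62*i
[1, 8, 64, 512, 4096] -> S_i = 1*8^i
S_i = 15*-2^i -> [15, -30, 60, -120, 240]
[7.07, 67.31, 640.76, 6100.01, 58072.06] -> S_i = 7.07*9.52^i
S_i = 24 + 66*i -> [24, 90, 156, 222, 288]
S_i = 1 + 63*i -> [1, 64, 127, 190, 253]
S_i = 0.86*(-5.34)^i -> [0.86, -4.59, 24.52, -130.96, 699.3]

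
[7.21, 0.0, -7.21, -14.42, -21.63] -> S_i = 7.21 + -7.21*i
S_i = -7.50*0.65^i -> [-7.5, -4.88, -3.17, -2.06, -1.34]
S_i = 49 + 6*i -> [49, 55, 61, 67, 73]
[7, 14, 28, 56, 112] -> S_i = 7*2^i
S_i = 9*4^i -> [9, 36, 144, 576, 2304]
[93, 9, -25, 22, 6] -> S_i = Random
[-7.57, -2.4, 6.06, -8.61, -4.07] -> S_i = Random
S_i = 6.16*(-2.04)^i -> [6.16, -12.57, 25.64, -52.3, 106.68]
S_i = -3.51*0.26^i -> [-3.51, -0.91, -0.24, -0.06, -0.02]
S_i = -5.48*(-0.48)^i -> [-5.48, 2.63, -1.26, 0.61, -0.29]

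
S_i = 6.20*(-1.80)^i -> [6.2, -11.16, 20.09, -36.16, 65.09]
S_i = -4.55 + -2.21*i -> [-4.55, -6.76, -8.97, -11.18, -13.39]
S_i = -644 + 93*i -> [-644, -551, -458, -365, -272]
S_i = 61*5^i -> [61, 305, 1525, 7625, 38125]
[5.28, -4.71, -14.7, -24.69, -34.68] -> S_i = 5.28 + -9.99*i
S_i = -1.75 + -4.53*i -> [-1.75, -6.28, -10.81, -15.34, -19.87]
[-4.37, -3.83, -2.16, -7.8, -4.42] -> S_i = Random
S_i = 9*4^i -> [9, 36, 144, 576, 2304]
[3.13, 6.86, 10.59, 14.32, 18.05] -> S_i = 3.13 + 3.73*i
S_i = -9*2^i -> [-9, -18, -36, -72, -144]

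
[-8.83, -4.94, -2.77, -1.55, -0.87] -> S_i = -8.83*0.56^i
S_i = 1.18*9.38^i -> [1.18, 11.07, 103.82, 973.85, 9134.68]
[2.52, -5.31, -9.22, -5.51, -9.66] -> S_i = Random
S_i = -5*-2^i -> [-5, 10, -20, 40, -80]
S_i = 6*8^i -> [6, 48, 384, 3072, 24576]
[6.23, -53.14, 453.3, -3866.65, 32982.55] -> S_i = 6.23*(-8.53)^i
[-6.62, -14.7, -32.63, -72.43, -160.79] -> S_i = -6.62*2.22^i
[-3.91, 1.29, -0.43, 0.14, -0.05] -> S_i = -3.91*(-0.33)^i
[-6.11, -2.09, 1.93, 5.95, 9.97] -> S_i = -6.11 + 4.02*i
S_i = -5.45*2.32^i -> [-5.45, -12.64, -29.33, -68.06, -157.89]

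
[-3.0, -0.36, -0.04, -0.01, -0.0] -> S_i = -3.00*0.12^i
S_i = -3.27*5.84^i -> [-3.27, -19.1, -111.53, -651.31, -3803.64]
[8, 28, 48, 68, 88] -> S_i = 8 + 20*i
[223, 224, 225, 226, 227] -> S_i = 223 + 1*i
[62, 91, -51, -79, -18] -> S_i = Random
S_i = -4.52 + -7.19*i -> [-4.52, -11.71, -18.9, -26.09, -33.28]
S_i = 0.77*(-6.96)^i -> [0.77, -5.36, 37.3, -259.61, 1806.87]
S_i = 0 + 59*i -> [0, 59, 118, 177, 236]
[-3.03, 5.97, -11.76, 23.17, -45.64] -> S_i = -3.03*(-1.97)^i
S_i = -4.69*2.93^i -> [-4.69, -13.74, -40.26, -117.97, -345.66]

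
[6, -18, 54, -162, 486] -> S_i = 6*-3^i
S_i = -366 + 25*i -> [-366, -341, -316, -291, -266]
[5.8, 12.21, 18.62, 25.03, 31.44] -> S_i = 5.80 + 6.41*i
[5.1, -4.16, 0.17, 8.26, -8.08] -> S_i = Random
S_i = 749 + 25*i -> [749, 774, 799, 824, 849]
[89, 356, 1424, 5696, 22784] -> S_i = 89*4^i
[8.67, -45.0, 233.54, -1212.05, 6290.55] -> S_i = 8.67*(-5.19)^i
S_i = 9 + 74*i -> [9, 83, 157, 231, 305]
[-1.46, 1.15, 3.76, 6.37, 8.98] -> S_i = -1.46 + 2.61*i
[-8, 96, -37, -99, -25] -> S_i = Random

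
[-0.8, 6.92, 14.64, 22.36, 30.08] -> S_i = -0.80 + 7.72*i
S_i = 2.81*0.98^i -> [2.81, 2.75, 2.7, 2.64, 2.59]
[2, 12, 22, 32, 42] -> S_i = 2 + 10*i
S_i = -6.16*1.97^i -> [-6.16, -12.14, -23.91, -47.1, -92.78]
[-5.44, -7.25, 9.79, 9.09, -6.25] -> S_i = Random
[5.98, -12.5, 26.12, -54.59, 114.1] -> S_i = 5.98*(-2.09)^i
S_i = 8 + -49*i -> [8, -41, -90, -139, -188]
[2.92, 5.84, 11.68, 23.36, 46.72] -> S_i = 2.92*2.00^i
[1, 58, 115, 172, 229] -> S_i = 1 + 57*i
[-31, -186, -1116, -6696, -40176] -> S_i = -31*6^i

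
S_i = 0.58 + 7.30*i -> [0.58, 7.88, 15.18, 22.48, 29.78]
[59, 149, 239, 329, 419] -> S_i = 59 + 90*i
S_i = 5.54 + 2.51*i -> [5.54, 8.05, 10.56, 13.07, 15.58]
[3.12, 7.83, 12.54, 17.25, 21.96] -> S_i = 3.12 + 4.71*i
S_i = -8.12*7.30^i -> [-8.12, -59.28, -432.71, -3158.82, -23059.37]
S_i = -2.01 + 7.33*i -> [-2.01, 5.32, 12.65, 19.98, 27.31]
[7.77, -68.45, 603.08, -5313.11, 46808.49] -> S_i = 7.77*(-8.81)^i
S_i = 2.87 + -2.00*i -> [2.87, 0.87, -1.13, -3.13, -5.13]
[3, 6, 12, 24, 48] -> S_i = 3*2^i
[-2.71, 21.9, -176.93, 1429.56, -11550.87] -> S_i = -2.71*(-8.08)^i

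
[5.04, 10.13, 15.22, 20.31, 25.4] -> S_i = 5.04 + 5.09*i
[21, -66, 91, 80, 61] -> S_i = Random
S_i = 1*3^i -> [1, 3, 9, 27, 81]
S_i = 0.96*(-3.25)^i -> [0.96, -3.12, 10.14, -32.96, 107.1]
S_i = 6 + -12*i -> [6, -6, -18, -30, -42]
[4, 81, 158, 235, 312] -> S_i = 4 + 77*i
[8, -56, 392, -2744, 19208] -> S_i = 8*-7^i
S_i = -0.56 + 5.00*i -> [-0.56, 4.44, 9.44, 14.44, 19.44]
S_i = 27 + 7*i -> [27, 34, 41, 48, 55]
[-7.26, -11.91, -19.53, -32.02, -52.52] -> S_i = -7.26*1.64^i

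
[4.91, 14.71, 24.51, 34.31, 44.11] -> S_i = 4.91 + 9.80*i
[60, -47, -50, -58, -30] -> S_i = Random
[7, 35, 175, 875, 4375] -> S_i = 7*5^i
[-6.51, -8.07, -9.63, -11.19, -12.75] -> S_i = -6.51 + -1.56*i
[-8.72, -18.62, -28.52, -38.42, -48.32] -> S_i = -8.72 + -9.90*i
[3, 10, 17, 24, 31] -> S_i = 3 + 7*i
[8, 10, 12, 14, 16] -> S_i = 8 + 2*i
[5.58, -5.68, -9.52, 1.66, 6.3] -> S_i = Random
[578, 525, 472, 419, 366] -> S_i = 578 + -53*i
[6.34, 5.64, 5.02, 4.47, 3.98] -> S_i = 6.34*0.89^i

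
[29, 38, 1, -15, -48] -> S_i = Random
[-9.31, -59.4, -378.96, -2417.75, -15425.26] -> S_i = -9.31*6.38^i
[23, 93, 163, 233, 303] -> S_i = 23 + 70*i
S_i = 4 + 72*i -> [4, 76, 148, 220, 292]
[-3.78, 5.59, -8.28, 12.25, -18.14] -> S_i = -3.78*(-1.48)^i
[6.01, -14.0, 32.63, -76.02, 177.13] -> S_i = 6.01*(-2.33)^i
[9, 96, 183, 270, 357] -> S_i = 9 + 87*i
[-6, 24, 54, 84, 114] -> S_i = -6 + 30*i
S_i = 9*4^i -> [9, 36, 144, 576, 2304]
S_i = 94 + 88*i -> [94, 182, 270, 358, 446]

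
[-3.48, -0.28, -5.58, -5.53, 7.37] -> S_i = Random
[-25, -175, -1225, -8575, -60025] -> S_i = -25*7^i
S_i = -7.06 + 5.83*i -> [-7.06, -1.23, 4.6, 10.43, 16.26]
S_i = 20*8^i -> [20, 160, 1280, 10240, 81920]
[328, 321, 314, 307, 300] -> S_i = 328 + -7*i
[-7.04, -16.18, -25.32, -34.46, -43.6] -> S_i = -7.04 + -9.14*i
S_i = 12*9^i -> [12, 108, 972, 8748, 78732]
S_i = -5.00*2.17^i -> [-5.0, -10.85, -23.54, -51.09, -110.87]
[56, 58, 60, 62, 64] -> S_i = 56 + 2*i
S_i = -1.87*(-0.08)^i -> [-1.87, 0.15, -0.01, 0.0, -0.0]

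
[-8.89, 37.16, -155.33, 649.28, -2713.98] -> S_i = -8.89*(-4.18)^i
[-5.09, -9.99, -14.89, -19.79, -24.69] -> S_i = -5.09 + -4.90*i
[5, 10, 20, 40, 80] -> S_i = 5*2^i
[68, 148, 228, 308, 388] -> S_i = 68 + 80*i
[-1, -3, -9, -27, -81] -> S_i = -1*3^i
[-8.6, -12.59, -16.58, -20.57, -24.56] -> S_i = -8.60 + -3.99*i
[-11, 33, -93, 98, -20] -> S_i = Random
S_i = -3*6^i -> [-3, -18, -108, -648, -3888]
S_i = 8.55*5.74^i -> [8.55, 49.08, 281.7, 1616.97, 9281.4]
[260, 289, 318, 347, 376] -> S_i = 260 + 29*i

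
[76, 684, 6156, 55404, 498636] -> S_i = 76*9^i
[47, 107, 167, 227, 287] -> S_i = 47 + 60*i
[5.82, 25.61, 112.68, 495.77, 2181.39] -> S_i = 5.82*4.40^i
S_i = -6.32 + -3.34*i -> [-6.32, -9.66, -13.0, -16.34, -19.68]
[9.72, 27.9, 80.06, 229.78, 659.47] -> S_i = 9.72*2.87^i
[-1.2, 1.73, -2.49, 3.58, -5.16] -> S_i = -1.20*(-1.44)^i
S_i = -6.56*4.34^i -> [-6.56, -28.47, -123.56, -536.26, -2327.36]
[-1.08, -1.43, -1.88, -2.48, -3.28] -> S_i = -1.08*1.32^i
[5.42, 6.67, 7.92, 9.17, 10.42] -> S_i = 5.42 + 1.25*i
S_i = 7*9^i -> [7, 63, 567, 5103, 45927]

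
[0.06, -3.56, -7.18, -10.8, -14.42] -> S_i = 0.06 + -3.62*i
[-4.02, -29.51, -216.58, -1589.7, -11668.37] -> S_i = -4.02*7.34^i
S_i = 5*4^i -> [5, 20, 80, 320, 1280]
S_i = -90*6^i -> [-90, -540, -3240, -19440, -116640]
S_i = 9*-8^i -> [9, -72, 576, -4608, 36864]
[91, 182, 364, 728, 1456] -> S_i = 91*2^i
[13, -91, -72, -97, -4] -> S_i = Random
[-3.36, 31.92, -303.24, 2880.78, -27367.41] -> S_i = -3.36*(-9.50)^i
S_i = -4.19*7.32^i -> [-4.19, -30.67, -224.51, -1643.42, -12029.8]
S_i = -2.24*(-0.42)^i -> [-2.24, 0.94, -0.4, 0.17, -0.07]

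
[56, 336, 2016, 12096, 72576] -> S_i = 56*6^i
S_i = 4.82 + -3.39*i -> [4.82, 1.43, -1.96, -5.35, -8.74]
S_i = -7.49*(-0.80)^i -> [-7.49, 5.99, -4.79, 3.83, -3.07]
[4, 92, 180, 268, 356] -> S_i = 4 + 88*i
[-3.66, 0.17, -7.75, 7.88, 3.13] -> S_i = Random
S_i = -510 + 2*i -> [-510, -508, -506, -504, -502]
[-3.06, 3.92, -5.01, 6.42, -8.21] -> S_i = -3.06*(-1.28)^i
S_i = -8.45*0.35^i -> [-8.45, -2.96, -1.04, -0.36, -0.13]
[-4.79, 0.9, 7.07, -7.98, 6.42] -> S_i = Random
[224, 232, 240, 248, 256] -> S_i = 224 + 8*i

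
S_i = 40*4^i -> [40, 160, 640, 2560, 10240]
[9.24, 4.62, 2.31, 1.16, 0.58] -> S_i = 9.24*0.50^i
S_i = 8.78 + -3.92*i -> [8.78, 4.86, 0.94, -2.98, -6.9]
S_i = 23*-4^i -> [23, -92, 368, -1472, 5888]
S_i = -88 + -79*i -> [-88, -167, -246, -325, -404]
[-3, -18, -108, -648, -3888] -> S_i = -3*6^i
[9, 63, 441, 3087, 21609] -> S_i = 9*7^i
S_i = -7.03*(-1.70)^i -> [-7.03, 11.95, -20.32, 34.54, -58.72]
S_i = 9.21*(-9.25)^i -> [9.21, -85.19, 788.03, -7289.28, 67425.87]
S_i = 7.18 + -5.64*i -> [7.18, 1.54, -4.1, -9.74, -15.38]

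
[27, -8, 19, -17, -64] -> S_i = Random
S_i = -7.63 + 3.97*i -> [-7.63, -3.66, 0.31, 4.28, 8.25]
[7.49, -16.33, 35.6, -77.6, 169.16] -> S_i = 7.49*(-2.18)^i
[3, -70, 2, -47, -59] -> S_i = Random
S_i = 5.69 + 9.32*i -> [5.69, 15.01, 24.33, 33.65, 42.97]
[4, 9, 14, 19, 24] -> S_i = 4 + 5*i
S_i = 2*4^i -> [2, 8, 32, 128, 512]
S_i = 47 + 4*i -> [47, 51, 55, 59, 63]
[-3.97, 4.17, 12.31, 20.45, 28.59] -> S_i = -3.97 + 8.14*i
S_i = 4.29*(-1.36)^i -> [4.29, -5.83, 7.93, -10.79, 14.68]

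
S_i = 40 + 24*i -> [40, 64, 88, 112, 136]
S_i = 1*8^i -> [1, 8, 64, 512, 4096]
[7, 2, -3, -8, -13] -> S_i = 7 + -5*i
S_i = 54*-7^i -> [54, -378, 2646, -18522, 129654]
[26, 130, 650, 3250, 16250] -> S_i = 26*5^i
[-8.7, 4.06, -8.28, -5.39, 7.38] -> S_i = Random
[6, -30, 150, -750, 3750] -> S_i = 6*-5^i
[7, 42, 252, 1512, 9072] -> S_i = 7*6^i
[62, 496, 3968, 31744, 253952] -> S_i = 62*8^i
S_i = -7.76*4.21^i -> [-7.76, -32.67, -137.54, -579.04, -2437.76]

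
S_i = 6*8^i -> [6, 48, 384, 3072, 24576]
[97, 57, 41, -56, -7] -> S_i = Random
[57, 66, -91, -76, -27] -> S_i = Random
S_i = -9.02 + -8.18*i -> [-9.02, -17.2, -25.38, -33.56, -41.74]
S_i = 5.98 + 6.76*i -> [5.98, 12.74, 19.5, 26.26, 33.02]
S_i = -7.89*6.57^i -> [-7.89, -51.84, -340.57, -2237.55, -14700.72]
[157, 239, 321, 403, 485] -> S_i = 157 + 82*i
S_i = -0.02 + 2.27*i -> [-0.02, 2.25, 4.52, 6.79, 9.06]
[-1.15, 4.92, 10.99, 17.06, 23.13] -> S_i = -1.15 + 6.07*i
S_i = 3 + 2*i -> [3, 5, 7, 9, 11]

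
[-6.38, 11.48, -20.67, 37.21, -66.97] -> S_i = -6.38*(-1.80)^i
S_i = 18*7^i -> [18, 126, 882, 6174, 43218]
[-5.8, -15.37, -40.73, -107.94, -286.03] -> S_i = -5.80*2.65^i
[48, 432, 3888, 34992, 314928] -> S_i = 48*9^i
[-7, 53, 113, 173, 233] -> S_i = -7 + 60*i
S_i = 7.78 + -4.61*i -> [7.78, 3.17, -1.44, -6.05, -10.66]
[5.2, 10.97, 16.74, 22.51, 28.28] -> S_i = 5.20 + 5.77*i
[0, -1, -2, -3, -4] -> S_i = 0 + -1*i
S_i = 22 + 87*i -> [22, 109, 196, 283, 370]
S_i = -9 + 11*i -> [-9, 2, 13, 24, 35]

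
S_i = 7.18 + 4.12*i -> [7.18, 11.3, 15.42, 19.54, 23.66]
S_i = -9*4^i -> [-9, -36, -144, -576, -2304]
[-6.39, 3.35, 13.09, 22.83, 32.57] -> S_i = -6.39 + 9.74*i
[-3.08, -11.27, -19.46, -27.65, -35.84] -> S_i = -3.08 + -8.19*i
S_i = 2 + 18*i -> [2, 20, 38, 56, 74]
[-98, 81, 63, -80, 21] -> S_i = Random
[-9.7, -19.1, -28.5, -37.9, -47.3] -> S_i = -9.70 + -9.40*i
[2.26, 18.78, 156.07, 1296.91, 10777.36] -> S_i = 2.26*8.31^i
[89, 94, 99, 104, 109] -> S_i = 89 + 5*i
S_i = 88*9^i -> [88, 792, 7128, 64152, 577368]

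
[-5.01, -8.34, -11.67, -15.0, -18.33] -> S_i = -5.01 + -3.33*i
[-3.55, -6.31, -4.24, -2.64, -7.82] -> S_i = Random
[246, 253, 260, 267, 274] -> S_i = 246 + 7*i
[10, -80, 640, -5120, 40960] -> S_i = 10*-8^i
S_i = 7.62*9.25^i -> [7.62, 70.48, 651.99, 6030.87, 55785.57]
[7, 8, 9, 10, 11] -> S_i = 7 + 1*i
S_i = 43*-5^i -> [43, -215, 1075, -5375, 26875]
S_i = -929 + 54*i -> [-929, -875, -821, -767, -713]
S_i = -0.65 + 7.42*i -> [-0.65, 6.77, 14.19, 21.61, 29.03]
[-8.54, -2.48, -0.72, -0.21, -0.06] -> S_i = -8.54*0.29^i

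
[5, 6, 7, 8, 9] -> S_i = 5 + 1*i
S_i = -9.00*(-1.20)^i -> [-9.0, 10.8, -12.96, 15.55, -18.66]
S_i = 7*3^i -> [7, 21, 63, 189, 567]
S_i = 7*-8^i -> [7, -56, 448, -3584, 28672]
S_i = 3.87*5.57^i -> [3.87, 21.56, 120.07, 668.77, 3725.05]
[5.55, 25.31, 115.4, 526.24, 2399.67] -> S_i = 5.55*4.56^i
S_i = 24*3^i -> [24, 72, 216, 648, 1944]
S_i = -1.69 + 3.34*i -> [-1.69, 1.65, 4.99, 8.33, 11.67]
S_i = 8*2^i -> [8, 16, 32, 64, 128]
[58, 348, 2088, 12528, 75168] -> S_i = 58*6^i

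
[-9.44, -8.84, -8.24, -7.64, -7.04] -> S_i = -9.44 + 0.60*i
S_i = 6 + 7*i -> [6, 13, 20, 27, 34]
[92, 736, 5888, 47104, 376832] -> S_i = 92*8^i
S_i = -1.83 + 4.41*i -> [-1.83, 2.58, 6.99, 11.4, 15.81]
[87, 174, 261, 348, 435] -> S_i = 87 + 87*i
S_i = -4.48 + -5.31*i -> [-4.48, -9.79, -15.1, -20.41, -25.72]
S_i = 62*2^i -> [62, 124, 248, 496, 992]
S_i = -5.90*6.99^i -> [-5.9, -41.24, -288.27, -2015.04, -14085.13]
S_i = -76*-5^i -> [-76, 380, -1900, 9500, -47500]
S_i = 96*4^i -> [96, 384, 1536, 6144, 24576]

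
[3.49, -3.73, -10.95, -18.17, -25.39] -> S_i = 3.49 + -7.22*i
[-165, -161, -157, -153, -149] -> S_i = -165 + 4*i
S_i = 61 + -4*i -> [61, 57, 53, 49, 45]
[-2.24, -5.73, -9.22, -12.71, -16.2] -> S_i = -2.24 + -3.49*i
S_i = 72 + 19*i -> [72, 91, 110, 129, 148]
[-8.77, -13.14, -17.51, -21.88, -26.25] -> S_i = -8.77 + -4.37*i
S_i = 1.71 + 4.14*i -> [1.71, 5.85, 9.99, 14.13, 18.27]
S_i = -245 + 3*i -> [-245, -242, -239, -236, -233]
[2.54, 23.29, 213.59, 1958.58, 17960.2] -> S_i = 2.54*9.17^i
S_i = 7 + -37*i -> [7, -30, -67, -104, -141]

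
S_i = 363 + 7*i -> [363, 370, 377, 384, 391]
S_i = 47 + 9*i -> [47, 56, 65, 74, 83]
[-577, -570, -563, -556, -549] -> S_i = -577 + 7*i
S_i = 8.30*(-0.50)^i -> [8.3, -4.15, 2.08, -1.04, 0.52]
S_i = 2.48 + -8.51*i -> [2.48, -6.03, -14.54, -23.05, -31.56]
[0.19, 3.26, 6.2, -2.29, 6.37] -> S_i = Random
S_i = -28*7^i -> [-28, -196, -1372, -9604, -67228]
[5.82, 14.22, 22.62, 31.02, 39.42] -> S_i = 5.82 + 8.40*i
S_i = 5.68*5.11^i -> [5.68, 29.02, 148.32, 757.9, 3872.86]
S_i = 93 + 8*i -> [93, 101, 109, 117, 125]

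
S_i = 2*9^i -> [2, 18, 162, 1458, 13122]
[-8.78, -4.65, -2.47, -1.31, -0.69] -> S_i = -8.78*0.53^i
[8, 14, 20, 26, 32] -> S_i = 8 + 6*i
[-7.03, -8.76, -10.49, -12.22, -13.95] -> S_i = -7.03 + -1.73*i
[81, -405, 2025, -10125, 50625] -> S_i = 81*-5^i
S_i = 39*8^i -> [39, 312, 2496, 19968, 159744]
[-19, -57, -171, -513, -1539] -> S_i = -19*3^i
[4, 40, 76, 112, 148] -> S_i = 4 + 36*i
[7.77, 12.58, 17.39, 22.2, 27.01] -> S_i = 7.77 + 4.81*i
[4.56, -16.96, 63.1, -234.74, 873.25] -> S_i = 4.56*(-3.72)^i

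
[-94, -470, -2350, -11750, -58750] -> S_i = -94*5^i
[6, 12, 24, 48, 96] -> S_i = 6*2^i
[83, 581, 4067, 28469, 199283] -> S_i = 83*7^i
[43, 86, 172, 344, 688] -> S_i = 43*2^i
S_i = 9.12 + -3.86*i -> [9.12, 5.26, 1.4, -2.46, -6.32]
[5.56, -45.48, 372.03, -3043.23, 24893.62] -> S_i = 5.56*(-8.18)^i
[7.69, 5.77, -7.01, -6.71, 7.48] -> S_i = Random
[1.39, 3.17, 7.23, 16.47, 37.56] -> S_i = 1.39*2.28^i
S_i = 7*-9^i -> [7, -63, 567, -5103, 45927]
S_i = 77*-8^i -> [77, -616, 4928, -39424, 315392]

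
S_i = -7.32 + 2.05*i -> [-7.32, -5.27, -3.22, -1.17, 0.88]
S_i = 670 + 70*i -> [670, 740, 810, 880, 950]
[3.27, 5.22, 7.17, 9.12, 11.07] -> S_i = 3.27 + 1.95*i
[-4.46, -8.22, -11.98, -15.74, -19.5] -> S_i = -4.46 + -3.76*i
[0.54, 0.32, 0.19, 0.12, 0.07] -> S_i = 0.54*0.60^i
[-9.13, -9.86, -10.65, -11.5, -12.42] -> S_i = -9.13*1.08^i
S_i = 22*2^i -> [22, 44, 88, 176, 352]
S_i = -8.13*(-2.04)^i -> [-8.13, 16.59, -33.83, 69.02, -140.8]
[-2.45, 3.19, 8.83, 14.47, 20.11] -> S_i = -2.45 + 5.64*i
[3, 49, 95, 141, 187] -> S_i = 3 + 46*i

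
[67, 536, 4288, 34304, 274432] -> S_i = 67*8^i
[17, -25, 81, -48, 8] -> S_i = Random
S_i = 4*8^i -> [4, 32, 256, 2048, 16384]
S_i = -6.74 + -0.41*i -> [-6.74, -7.15, -7.56, -7.97, -8.38]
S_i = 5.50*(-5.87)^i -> [5.5, -32.29, 189.51, -1112.44, 6530.03]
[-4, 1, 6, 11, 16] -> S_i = -4 + 5*i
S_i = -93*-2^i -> [-93, 186, -372, 744, -1488]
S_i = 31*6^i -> [31, 186, 1116, 6696, 40176]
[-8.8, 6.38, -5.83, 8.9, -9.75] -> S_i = Random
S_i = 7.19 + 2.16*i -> [7.19, 9.35, 11.51, 13.67, 15.83]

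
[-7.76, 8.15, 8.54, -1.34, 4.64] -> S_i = Random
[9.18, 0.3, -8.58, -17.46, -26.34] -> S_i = 9.18 + -8.88*i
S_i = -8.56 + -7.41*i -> [-8.56, -15.97, -23.38, -30.79, -38.2]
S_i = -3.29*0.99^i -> [-3.29, -3.26, -3.22, -3.19, -3.16]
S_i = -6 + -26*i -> [-6, -32, -58, -84, -110]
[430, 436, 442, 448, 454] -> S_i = 430 + 6*i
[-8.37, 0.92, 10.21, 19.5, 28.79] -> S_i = -8.37 + 9.29*i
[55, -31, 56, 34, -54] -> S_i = Random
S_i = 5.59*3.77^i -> [5.59, 21.07, 79.45, 299.53, 1129.22]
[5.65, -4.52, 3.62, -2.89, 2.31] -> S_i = 5.65*(-0.80)^i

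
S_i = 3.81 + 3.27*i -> [3.81, 7.08, 10.35, 13.62, 16.89]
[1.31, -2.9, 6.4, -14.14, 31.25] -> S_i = 1.31*(-2.21)^i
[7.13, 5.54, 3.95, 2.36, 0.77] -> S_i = 7.13 + -1.59*i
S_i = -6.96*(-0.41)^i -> [-6.96, 2.85, -1.17, 0.48, -0.2]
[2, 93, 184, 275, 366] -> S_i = 2 + 91*i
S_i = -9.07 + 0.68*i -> [-9.07, -8.39, -7.71, -7.03, -6.35]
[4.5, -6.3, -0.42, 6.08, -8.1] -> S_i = Random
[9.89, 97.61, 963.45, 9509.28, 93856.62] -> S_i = 9.89*9.87^i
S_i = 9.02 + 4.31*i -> [9.02, 13.33, 17.64, 21.95, 26.26]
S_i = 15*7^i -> [15, 105, 735, 5145, 36015]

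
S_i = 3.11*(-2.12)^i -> [3.11, -6.59, 13.98, -29.63, 62.82]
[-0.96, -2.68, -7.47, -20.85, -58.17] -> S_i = -0.96*2.79^i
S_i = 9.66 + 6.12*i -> [9.66, 15.78, 21.9, 28.02, 34.14]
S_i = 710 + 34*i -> [710, 744, 778, 812, 846]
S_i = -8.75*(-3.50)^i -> [-8.75, 30.62, -107.19, 375.16, -1313.05]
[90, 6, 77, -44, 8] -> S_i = Random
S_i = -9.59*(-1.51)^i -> [-9.59, 14.48, -21.87, 33.02, -49.86]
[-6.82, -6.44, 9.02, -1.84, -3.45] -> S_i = Random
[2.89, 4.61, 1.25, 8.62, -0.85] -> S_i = Random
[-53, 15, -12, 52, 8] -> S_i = Random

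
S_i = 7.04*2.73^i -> [7.04, 19.22, 52.47, 143.24, 391.04]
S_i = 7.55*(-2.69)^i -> [7.55, -20.31, 54.63, -146.96, 395.33]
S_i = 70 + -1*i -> [70, 69, 68, 67, 66]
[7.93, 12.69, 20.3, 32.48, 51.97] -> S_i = 7.93*1.60^i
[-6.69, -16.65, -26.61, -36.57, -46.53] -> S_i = -6.69 + -9.96*i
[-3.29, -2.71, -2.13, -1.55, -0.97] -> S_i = -3.29 + 0.58*i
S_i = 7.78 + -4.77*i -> [7.78, 3.01, -1.76, -6.53, -11.3]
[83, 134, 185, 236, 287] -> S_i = 83 + 51*i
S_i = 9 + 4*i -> [9, 13, 17, 21, 25]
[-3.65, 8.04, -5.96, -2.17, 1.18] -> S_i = Random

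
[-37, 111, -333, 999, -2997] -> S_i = -37*-3^i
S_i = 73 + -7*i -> [73, 66, 59, 52, 45]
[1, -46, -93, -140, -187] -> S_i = 1 + -47*i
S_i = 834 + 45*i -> [834, 879, 924, 969, 1014]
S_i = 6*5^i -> [6, 30, 150, 750, 3750]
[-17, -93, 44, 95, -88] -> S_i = Random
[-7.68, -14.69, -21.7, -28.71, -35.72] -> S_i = -7.68 + -7.01*i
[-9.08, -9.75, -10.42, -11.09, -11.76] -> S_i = -9.08 + -0.67*i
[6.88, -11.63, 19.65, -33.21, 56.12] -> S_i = 6.88*(-1.69)^i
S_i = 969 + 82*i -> [969, 1051, 1133, 1215, 1297]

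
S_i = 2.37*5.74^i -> [2.37, 13.6, 78.09, 448.21, 2572.74]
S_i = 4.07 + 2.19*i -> [4.07, 6.26, 8.45, 10.64, 12.83]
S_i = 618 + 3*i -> [618, 621, 624, 627, 630]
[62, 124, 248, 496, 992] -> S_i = 62*2^i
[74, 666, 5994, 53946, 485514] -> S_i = 74*9^i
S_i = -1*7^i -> [-1, -7, -49, -343, -2401]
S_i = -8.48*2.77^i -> [-8.48, -23.49, -65.07, -180.23, -499.25]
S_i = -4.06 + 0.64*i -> [-4.06, -3.42, -2.78, -2.14, -1.5]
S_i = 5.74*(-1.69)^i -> [5.74, -9.7, 16.39, -27.71, 46.82]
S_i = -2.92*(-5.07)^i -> [-2.92, 14.8, -75.06, 380.55, -1929.37]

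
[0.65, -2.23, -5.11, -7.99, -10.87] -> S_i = 0.65 + -2.88*i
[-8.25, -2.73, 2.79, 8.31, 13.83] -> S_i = -8.25 + 5.52*i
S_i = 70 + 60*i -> [70, 130, 190, 250, 310]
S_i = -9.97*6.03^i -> [-9.97, -60.12, -362.52, -2185.98, -13181.49]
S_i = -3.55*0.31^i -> [-3.55, -1.1, -0.34, -0.11, -0.03]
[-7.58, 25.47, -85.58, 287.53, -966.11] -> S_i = -7.58*(-3.36)^i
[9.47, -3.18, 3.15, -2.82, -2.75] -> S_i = Random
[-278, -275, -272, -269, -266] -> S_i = -278 + 3*i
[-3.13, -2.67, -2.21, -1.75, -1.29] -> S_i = -3.13 + 0.46*i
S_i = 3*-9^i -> [3, -27, 243, -2187, 19683]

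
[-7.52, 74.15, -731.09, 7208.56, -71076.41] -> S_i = -7.52*(-9.86)^i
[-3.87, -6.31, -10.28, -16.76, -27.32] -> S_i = -3.87*1.63^i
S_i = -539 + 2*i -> [-539, -537, -535, -533, -531]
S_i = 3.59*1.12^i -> [3.59, 4.02, 4.5, 5.04, 5.65]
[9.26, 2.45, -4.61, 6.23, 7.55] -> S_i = Random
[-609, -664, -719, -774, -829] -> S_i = -609 + -55*i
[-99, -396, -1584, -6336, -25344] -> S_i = -99*4^i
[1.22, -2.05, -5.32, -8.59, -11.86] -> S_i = 1.22 + -3.27*i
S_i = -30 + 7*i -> [-30, -23, -16, -9, -2]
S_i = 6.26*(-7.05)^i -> [6.26, -44.13, 311.14, -2193.52, 15464.32]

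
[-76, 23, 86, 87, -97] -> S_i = Random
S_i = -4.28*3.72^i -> [-4.28, -15.92, -59.23, -220.33, -819.63]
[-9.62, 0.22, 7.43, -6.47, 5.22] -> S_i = Random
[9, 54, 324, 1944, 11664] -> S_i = 9*6^i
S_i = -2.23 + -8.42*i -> [-2.23, -10.65, -19.07, -27.49, -35.91]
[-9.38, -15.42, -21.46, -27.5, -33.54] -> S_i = -9.38 + -6.04*i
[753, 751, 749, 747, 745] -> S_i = 753 + -2*i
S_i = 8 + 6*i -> [8, 14, 20, 26, 32]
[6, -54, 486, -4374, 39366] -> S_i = 6*-9^i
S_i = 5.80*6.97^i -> [5.8, 40.43, 281.77, 1963.93, 13688.6]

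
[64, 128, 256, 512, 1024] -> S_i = 64*2^i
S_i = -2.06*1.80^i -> [-2.06, -3.71, -6.67, -12.01, -21.63]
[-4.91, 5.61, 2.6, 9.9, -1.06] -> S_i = Random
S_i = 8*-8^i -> [8, -64, 512, -4096, 32768]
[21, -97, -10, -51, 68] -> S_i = Random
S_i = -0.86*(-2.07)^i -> [-0.86, 1.78, -3.69, 7.63, -15.79]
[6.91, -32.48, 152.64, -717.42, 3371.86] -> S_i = 6.91*(-4.70)^i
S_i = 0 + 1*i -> [0, 1, 2, 3, 4]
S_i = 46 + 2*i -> [46, 48, 50, 52, 54]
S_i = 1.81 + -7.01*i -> [1.81, -5.2, -12.21, -19.22, -26.23]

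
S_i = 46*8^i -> [46, 368, 2944, 23552, 188416]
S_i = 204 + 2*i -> [204, 206, 208, 210, 212]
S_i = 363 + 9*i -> [363, 372, 381, 390, 399]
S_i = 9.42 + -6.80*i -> [9.42, 2.62, -4.18, -10.98, -17.78]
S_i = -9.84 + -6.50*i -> [-9.84, -16.34, -22.84, -29.34, -35.84]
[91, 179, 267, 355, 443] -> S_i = 91 + 88*i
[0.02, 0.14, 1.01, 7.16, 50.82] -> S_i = 0.02*7.10^i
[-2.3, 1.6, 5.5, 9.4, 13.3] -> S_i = -2.30 + 3.90*i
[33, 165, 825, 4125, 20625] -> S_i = 33*5^i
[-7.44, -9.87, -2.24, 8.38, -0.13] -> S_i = Random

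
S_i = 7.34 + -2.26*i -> [7.34, 5.08, 2.82, 0.56, -1.7]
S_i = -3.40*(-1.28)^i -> [-3.4, 4.35, -5.57, 7.13, -9.13]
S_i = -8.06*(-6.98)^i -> [-8.06, 56.26, -392.69, 2740.95, -19131.84]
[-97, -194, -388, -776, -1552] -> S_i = -97*2^i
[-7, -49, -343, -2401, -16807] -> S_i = -7*7^i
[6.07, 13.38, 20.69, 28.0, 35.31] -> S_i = 6.07 + 7.31*i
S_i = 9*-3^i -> [9, -27, 81, -243, 729]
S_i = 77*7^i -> [77, 539, 3773, 26411, 184877]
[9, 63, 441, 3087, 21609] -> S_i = 9*7^i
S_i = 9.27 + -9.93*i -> [9.27, -0.66, -10.59, -20.52, -30.45]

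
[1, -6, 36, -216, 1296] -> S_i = 1*-6^i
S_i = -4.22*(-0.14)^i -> [-4.22, 0.59, -0.08, 0.01, -0.0]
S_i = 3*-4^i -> [3, -12, 48, -192, 768]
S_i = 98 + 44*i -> [98, 142, 186, 230, 274]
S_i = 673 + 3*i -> [673, 676, 679, 682, 685]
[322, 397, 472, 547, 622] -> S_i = 322 + 75*i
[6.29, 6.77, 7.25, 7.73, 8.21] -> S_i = 6.29 + 0.48*i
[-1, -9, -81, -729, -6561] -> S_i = -1*9^i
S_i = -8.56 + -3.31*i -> [-8.56, -11.87, -15.18, -18.49, -21.8]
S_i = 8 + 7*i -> [8, 15, 22, 29, 36]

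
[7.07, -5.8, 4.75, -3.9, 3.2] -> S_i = 7.07*(-0.82)^i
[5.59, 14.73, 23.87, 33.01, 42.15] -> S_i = 5.59 + 9.14*i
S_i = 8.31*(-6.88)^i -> [8.31, -57.17, 393.35, -2706.24, 18618.93]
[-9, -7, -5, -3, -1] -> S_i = -9 + 2*i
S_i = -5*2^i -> [-5, -10, -20, -40, -80]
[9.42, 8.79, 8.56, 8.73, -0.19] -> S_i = Random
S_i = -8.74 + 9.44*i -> [-8.74, 0.7, 10.14, 19.58, 29.02]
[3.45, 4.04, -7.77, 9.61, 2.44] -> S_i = Random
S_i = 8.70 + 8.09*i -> [8.7, 16.79, 24.88, 32.97, 41.06]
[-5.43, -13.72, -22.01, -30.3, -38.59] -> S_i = -5.43 + -8.29*i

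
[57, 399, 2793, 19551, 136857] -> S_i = 57*7^i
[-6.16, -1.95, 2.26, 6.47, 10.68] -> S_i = -6.16 + 4.21*i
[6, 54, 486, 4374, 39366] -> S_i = 6*9^i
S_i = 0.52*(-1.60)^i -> [0.52, -0.83, 1.33, -2.13, 3.41]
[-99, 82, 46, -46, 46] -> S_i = Random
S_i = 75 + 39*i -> [75, 114, 153, 192, 231]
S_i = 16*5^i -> [16, 80, 400, 2000, 10000]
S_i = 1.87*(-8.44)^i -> [1.87, -15.78, 133.21, -1124.27, 9488.8]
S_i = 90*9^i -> [90, 810, 7290, 65610, 590490]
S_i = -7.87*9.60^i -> [-7.87, -75.55, -725.3, -6962.87, -66843.57]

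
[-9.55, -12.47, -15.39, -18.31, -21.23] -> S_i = -9.55 + -2.92*i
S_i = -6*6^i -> [-6, -36, -216, -1296, -7776]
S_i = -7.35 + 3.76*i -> [-7.35, -3.59, 0.17, 3.93, 7.69]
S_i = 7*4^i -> [7, 28, 112, 448, 1792]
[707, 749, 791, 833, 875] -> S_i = 707 + 42*i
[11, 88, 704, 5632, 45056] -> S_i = 11*8^i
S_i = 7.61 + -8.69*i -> [7.61, -1.08, -9.77, -18.46, -27.15]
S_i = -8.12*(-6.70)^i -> [-8.12, 54.4, -364.51, 2442.2, -16362.71]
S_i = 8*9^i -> [8, 72, 648, 5832, 52488]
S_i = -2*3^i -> [-2, -6, -18, -54, -162]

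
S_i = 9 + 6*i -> [9, 15, 21, 27, 33]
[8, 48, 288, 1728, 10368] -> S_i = 8*6^i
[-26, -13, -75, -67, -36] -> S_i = Random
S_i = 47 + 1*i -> [47, 48, 49, 50, 51]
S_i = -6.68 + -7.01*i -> [-6.68, -13.69, -20.7, -27.71, -34.72]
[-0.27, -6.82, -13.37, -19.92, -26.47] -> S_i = -0.27 + -6.55*i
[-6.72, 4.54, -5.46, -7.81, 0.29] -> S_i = Random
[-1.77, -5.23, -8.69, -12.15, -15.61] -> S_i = -1.77 + -3.46*i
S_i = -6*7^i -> [-6, -42, -294, -2058, -14406]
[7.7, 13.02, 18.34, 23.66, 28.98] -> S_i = 7.70 + 5.32*i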